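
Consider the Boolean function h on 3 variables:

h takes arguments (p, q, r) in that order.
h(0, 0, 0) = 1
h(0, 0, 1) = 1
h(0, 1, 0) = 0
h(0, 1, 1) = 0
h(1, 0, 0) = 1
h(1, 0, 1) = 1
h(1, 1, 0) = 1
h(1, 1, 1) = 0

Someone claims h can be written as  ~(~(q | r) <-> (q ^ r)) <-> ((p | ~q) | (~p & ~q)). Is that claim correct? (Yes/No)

Check the formula against h row by row:
  p=0, q=0, r=0: formula gives 1, h = 1 ✓
  p=0, q=0, r=1: formula gives 1, h = 1 ✓
  p=0, q=1, r=0: formula gives 0, h = 0 ✓
  p=0, q=1, r=1: formula gives 1, but h = 0 ✗
Row (0,1,1) is a counterexample, so the formula is not equivalent to h.

No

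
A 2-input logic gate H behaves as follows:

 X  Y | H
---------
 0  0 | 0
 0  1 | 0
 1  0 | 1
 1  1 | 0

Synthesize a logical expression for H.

1 only at (1,0): X AND NOT Y.

H(X, Y) = X AND NOT Y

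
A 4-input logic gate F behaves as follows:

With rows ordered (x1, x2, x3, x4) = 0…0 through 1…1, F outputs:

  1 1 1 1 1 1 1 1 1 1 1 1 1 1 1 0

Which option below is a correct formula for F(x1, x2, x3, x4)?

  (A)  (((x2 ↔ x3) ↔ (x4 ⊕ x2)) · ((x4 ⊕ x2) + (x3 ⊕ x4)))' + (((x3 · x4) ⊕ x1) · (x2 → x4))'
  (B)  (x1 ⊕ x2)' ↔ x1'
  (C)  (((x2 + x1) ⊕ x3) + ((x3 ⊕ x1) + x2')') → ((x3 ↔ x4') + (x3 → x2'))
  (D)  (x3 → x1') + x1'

C

(A) disagrees with F on (1,0,0,1) (formula → 0, table → 1); rule it out.
(B) disagrees with F on (0,1,0,0) (formula → 0, table → 1); rule it out.
(D) disagrees with F on (1,0,1,0) (formula → 0, table → 1); rule it out.
That leaves (C). Evaluating it on every row reproduces the table of F exactly.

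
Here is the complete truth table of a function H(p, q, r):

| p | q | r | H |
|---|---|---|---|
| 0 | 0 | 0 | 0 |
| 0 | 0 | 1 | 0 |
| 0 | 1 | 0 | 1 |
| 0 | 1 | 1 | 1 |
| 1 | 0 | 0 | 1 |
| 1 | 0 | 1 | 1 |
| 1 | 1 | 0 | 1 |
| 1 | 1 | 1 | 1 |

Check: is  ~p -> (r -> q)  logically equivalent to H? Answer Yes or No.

Evaluate ~p -> (r -> q) on each row and compare to H:
  p=0, q=0, r=0: formula gives 1, but H = 0 ✗
Since they disagree at (0,0,0), the expression is not a correct formula for H.

No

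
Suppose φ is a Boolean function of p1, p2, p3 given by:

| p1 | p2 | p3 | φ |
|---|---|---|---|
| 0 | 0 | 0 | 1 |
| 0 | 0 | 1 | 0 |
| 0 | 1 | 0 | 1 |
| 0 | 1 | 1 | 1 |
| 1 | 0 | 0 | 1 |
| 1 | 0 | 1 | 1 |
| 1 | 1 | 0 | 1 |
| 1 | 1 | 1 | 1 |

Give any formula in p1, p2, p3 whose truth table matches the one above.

Only row (0,0,1) gives 0. So φ is 1 everywhere except there — the complement of the minterm ¬p1·¬p2·p3.

φ(p1, p2, p3) = not ((not p1 and not p2) and p3)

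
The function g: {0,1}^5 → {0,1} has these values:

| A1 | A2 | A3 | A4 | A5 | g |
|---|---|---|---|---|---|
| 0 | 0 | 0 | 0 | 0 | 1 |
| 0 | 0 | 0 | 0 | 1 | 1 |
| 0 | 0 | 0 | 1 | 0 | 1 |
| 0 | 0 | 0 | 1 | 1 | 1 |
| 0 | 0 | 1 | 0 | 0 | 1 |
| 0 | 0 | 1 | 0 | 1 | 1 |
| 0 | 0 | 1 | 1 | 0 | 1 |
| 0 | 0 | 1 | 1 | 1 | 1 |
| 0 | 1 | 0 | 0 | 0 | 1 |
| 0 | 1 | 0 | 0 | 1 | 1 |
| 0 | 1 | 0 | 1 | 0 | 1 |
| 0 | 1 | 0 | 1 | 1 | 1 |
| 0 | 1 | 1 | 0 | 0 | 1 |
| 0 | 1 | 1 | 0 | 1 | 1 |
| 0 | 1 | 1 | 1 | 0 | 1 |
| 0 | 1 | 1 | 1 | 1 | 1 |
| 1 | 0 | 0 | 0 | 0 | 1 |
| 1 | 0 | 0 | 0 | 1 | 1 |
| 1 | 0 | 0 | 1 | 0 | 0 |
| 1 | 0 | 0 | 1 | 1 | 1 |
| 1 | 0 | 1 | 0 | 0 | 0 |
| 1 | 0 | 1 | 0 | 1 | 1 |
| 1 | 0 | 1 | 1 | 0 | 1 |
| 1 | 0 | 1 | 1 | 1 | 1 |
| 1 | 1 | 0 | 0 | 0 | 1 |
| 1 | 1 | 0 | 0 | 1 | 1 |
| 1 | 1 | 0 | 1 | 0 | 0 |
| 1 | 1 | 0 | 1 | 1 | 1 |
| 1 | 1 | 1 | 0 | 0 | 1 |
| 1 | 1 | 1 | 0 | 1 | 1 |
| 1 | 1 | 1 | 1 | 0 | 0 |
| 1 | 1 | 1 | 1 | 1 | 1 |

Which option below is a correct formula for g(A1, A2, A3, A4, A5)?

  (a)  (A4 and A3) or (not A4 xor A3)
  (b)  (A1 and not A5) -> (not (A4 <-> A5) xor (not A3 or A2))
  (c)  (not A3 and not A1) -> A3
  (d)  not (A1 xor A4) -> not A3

b

(a): at (0,0,0,1,0) it gives 0, but g = 1 — eliminated.
(c): at (0,0,0,0,0) it gives 0, but g = 1 — eliminated.
(d): at (0,0,1,0,0) it gives 0, but g = 1 — eliminated.
(b) is the remaining candidate, and it agrees with g on all 32 inputs.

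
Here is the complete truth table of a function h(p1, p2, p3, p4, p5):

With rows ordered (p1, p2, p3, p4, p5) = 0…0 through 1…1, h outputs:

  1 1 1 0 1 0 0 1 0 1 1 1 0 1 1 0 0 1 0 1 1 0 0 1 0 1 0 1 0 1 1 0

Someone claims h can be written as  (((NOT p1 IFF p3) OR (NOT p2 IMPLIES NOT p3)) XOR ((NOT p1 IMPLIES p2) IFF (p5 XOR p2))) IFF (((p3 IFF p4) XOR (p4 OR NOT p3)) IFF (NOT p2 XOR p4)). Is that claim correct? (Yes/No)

Evaluate (((NOT p1 IFF p3) OR (NOT p2 IMPLIES NOT p3)) XOR ((NOT p1 IMPLIES p2) IFF (p5 XOR p2))) IFF (((p3 IFF p4) XOR (p4 OR NOT p3)) IFF (NOT p2 XOR p4)) on each row and compare to h:
  p1=0, p2=0, p3=0, p4=0, p5=0: formula gives 1, h = 1 ✓
  p1=0, p2=0, p3=0, p4=0, p5=1: formula gives 0, but h = 1 ✗
Since they disagree at (0,0,0,0,1), the expression is not a correct formula for h.

No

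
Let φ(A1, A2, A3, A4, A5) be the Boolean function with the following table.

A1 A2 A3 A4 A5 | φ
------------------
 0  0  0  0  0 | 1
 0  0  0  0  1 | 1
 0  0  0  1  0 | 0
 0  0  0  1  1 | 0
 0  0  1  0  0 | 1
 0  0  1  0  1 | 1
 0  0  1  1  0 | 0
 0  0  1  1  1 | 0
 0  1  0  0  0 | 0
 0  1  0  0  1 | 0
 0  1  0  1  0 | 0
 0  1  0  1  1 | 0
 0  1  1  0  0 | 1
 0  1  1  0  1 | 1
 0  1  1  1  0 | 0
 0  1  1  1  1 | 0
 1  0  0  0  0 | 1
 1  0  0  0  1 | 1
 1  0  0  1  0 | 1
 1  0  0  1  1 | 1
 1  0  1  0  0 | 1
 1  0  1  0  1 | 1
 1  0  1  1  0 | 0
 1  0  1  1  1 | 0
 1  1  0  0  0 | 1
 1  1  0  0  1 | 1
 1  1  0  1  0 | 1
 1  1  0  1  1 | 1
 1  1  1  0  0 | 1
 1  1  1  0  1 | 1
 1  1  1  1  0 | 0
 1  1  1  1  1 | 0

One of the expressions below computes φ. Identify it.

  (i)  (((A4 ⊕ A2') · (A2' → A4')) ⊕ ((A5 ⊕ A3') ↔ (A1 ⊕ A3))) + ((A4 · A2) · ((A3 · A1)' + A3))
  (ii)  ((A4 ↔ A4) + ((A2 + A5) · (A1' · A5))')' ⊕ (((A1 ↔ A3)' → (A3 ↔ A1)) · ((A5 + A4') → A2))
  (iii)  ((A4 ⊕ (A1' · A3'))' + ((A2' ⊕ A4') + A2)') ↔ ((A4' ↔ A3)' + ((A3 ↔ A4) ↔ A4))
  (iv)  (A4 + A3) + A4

iii

(i) disagrees with φ on (0,0,0,0,1) (formula → 0, table → 1); rule it out.
(ii) disagrees with φ on (0,0,0,0,0) (formula → 0, table → 1); rule it out.
(iv) disagrees with φ on (0,0,0,0,0) (formula → 0, table → 1); rule it out.
(iii) is the remaining candidate, and it agrees with φ on all 32 inputs.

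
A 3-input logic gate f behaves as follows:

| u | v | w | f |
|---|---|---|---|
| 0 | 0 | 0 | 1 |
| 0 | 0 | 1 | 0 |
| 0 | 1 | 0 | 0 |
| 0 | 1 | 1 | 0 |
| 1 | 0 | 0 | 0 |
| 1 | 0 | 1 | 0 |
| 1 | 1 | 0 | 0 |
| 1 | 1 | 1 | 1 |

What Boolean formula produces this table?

f(u, v, w) = ((~u & ~v) & ~w) | ((u & v) & w)

f=1 on 2 inputs: (0,0,0), (1,1,1). Reading each as a conjunction of literals (¬u·¬v·¬w, u·v·w) and taking the OR gives the canonical DNF.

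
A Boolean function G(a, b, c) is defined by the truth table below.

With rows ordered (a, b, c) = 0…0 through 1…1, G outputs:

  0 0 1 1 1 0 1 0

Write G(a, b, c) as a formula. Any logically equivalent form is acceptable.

Collect the rows where G=1 — (0,1,0), (0,1,1), (1,0,0), (1,1,0) — and write one minterm per row: ¬a·b·¬c, ¬a·b·c, a·¬b·¬c, a·b·¬c. Their union (logical OR) reproduces the table exactly.

G(a, b, c) = ((((~a & b) & ~c) | ((~a & b) & c)) | ((a & ~b) & ~c)) | ((a & b) & ~c)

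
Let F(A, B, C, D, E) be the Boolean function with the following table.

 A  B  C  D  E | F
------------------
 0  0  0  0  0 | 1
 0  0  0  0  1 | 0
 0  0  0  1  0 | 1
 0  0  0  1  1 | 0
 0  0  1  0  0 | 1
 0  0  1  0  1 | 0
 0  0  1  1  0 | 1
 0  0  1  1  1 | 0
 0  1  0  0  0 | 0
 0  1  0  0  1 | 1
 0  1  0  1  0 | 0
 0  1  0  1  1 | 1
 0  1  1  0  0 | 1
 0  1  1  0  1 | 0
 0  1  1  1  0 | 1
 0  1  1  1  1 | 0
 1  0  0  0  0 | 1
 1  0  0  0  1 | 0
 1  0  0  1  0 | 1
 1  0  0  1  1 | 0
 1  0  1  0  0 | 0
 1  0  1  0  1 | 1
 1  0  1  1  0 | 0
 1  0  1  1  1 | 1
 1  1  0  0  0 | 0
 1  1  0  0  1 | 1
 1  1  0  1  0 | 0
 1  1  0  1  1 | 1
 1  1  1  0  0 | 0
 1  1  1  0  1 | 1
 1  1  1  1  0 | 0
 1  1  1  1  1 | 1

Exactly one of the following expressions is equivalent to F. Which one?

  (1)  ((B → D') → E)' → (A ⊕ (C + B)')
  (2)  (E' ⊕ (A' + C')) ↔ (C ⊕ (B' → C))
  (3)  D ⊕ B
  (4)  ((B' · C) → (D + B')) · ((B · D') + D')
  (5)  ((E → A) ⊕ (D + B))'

(1): at (0,0,0,0,1) it gives 1, but F = 0 — eliminated.
(3): at (0,0,0,0,0) it gives 0, but F = 1 — eliminated.
(4): at (0,0,0,0,1) it gives 1, but F = 0 — eliminated.
(5): at (0,0,0,0,0) it gives 0, but F = 1 — eliminated.
(2) is the remaining candidate, and it agrees with F on all 32 inputs.

2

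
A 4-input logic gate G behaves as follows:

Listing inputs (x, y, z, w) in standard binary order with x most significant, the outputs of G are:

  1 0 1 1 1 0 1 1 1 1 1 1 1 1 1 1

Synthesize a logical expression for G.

G(x, y, z, w) = NOT ((((NOT x AND NOT y) AND NOT z) AND w) OR (((NOT x AND y) AND NOT z) AND w))

G is 0 on only 2 rows — (0,0,0,1), (0,1,0,1). Writing each as a minterm (¬x·¬y·¬z·w, ¬x·y·¬z·w) and OR-ing them characterizes exactly where G=0, so G is the negation of that disjunction.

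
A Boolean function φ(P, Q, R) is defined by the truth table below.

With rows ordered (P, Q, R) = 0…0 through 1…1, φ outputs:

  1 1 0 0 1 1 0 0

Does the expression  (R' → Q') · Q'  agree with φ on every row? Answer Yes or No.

Test each input against both φ and the formula:
  P=0, Q=0, R=0: formula gives 1, φ = 1 ✓
  P=0, Q=0, R=1: formula gives 1, φ = 1 ✓
  P=0, Q=1, R=0: formula gives 0, φ = 0 ✓
  P=0, Q=1, R=1: formula gives 0, φ = 0 ✓
  P=1, Q=0, R=0: formula gives 1, φ = 1 ✓
  …and likewise for the remaining 3 rows.
Every row agrees, so the formula is equivalent.

Yes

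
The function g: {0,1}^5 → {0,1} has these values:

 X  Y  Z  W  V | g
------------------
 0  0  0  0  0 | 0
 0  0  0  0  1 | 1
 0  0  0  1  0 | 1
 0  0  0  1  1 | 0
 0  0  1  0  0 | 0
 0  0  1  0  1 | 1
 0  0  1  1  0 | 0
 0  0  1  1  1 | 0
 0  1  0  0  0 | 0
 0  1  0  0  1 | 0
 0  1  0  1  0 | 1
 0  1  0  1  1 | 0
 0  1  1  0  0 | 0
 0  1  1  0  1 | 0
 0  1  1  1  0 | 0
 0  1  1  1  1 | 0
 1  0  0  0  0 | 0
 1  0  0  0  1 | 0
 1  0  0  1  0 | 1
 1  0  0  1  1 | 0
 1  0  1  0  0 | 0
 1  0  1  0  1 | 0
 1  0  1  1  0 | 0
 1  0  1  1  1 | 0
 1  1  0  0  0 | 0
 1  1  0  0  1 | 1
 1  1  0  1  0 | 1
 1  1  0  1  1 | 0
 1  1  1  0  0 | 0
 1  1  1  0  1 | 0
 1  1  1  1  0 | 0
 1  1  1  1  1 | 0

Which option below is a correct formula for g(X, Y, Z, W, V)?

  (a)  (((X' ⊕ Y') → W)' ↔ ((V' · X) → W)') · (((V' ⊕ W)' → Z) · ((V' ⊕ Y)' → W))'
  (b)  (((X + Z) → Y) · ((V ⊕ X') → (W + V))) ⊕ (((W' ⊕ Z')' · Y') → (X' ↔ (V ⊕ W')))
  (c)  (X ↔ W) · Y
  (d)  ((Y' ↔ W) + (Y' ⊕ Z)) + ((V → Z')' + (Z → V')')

a

(b): at (0,0,0,0,0) it gives 1, but g = 0 — eliminated.
(c): at (0,0,0,0,1) it gives 0, but g = 1 — eliminated.
(d): at (0,0,0,0,0) it gives 1, but g = 0 — eliminated.
That leaves (a). Evaluating it on every row reproduces the table of g exactly.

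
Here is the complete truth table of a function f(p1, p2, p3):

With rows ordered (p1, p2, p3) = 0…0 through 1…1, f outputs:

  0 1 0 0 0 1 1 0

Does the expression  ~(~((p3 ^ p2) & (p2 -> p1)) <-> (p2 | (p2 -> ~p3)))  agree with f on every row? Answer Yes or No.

Yes

Evaluate ~(~((p3 ^ p2) & (p2 -> p1)) <-> (p2 | (p2 -> ~p3))) on each row and compare to f:
  p1=0, p2=0, p3=0: formula gives 0, f = 0 ✓
  p1=0, p2=0, p3=1: formula gives 1, f = 1 ✓
  p1=0, p2=1, p3=0: formula gives 0, f = 0 ✓
  p1=0, p2=1, p3=1: formula gives 0, f = 0 ✓
  p1=1, p2=0, p3=0: formula gives 0, f = 0 ✓
  …and likewise for the remaining 3 rows.
Every row agrees, so the formula is equivalent.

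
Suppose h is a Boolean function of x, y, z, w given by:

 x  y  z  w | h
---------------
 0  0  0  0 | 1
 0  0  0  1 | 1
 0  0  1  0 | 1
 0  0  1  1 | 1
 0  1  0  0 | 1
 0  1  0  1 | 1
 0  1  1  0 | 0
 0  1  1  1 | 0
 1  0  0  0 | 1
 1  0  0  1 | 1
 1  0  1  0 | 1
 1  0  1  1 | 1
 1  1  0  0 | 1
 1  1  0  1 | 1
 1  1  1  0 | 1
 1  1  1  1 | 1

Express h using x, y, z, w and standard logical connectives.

There are just 2 zero rows: (0,1,1,0), (0,1,1,1). Their minterms are ¬x·y·z·¬w, ¬x·y·z·w; the OR of those covers precisely the 0-outputs, and negating it yields h.

h(x, y, z, w) = NOT ((((NOT x AND y) AND z) AND NOT w) OR (((NOT x AND y) AND z) AND w))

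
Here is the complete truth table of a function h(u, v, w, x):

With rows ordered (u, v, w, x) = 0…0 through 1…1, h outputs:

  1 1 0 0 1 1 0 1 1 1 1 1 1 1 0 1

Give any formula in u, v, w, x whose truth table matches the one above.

There are just 4 zero rows: (0,0,1,0), (0,0,1,1), (0,1,1,0), (1,1,1,0). Their minterms are ¬u·¬v·w·¬x, ¬u·¬v·w·x, ¬u·v·w·¬x, u·v·w·¬x; the OR of those covers precisely the 0-outputs, and negating it yields h.

h(u, v, w, x) = ~((((((~u & ~v) & w) & ~x) | (((~u & ~v) & w) & x)) | (((~u & v) & w) & ~x)) | (((u & v) & w) & ~x))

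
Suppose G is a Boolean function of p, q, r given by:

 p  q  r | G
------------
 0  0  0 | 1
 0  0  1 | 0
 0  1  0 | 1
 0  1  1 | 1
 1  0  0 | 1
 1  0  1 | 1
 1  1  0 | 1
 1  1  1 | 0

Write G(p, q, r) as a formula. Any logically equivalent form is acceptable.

G(p, q, r) = not (((not p and not q) and r) or ((p and q) and r))

G is 0 on only 2 rows — (0,0,1), (1,1,1). Writing each as a minterm (¬p·¬q·r, p·q·r) and OR-ing them characterizes exactly where G=0, so G is the negation of that disjunction.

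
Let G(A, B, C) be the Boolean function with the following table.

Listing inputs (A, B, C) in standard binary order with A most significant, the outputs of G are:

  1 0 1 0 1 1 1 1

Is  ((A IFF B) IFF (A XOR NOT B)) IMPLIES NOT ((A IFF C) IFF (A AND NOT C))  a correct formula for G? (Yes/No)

Test each input against both G and the formula:
  A=0, B=0, C=0: formula gives 1, G = 1 ✓
  A=0, B=0, C=1: formula gives 0, G = 0 ✓
  A=0, B=1, C=0: formula gives 1, G = 1 ✓
  A=0, B=1, C=1: formula gives 0, G = 0 ✓
  A=1, B=0, C=0: formula gives 1, G = 1 ✓
  …and likewise for the remaining 3 rows.
All 8 rows match — the expression computes G exactly.

Yes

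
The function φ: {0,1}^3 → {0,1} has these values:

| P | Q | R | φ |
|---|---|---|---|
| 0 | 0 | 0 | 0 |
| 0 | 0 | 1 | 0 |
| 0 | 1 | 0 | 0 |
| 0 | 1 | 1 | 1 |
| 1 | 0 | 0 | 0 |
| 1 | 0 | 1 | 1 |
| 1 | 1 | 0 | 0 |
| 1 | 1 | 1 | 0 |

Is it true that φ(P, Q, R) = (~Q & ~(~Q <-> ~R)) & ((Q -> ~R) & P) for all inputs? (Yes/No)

Test each input against both φ and the formula:
  P=0, Q=0, R=0: formula gives 0, φ = 0 ✓
  P=0, Q=0, R=1: formula gives 0, φ = 0 ✓
  P=0, Q=1, R=0: formula gives 0, φ = 0 ✓
  P=0, Q=1, R=1: formula gives 0, but φ = 1 ✗
Row (0,1,1) is a counterexample, so the formula is not equivalent to φ.

No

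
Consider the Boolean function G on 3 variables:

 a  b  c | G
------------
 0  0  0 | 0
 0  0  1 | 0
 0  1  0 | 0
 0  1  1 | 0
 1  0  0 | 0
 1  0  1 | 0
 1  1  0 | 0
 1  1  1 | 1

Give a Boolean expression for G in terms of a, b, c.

The output is 1 only when every input is 1 — the AND of all inputs.

G(a, b, c) = (a · b) · c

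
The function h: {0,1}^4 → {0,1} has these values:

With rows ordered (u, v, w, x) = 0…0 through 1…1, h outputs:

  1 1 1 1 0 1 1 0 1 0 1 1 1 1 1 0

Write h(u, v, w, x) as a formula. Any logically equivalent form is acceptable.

h is 0 on only 4 rows — (0,1,0,0), (0,1,1,1), (1,0,0,1), (1,1,1,1). Writing each as a minterm (¬u·v·¬w·¬x, ¬u·v·w·x, u·¬v·¬w·x, u·v·w·x) and OR-ing them characterizes exactly where h=0, so h is the negation of that disjunction.

h(u, v, w, x) = NOT ((((((NOT u AND v) AND NOT w) AND NOT x) OR (((NOT u AND v) AND w) AND x)) OR (((u AND NOT v) AND NOT w) AND x)) OR (((u AND v) AND w) AND x))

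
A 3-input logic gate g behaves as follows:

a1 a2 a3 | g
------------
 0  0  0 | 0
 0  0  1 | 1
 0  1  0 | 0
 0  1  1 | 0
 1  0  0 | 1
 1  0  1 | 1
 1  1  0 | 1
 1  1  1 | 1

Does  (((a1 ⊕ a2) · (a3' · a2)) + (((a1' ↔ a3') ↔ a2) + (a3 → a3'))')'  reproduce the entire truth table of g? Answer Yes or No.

No

Check the formula against g row by row:
  a1=0, a2=0, a3=0: formula gives 1, but g = 0 ✗
A single disagreement suffices: at (0,0,0) they differ, so the formula does not compute g.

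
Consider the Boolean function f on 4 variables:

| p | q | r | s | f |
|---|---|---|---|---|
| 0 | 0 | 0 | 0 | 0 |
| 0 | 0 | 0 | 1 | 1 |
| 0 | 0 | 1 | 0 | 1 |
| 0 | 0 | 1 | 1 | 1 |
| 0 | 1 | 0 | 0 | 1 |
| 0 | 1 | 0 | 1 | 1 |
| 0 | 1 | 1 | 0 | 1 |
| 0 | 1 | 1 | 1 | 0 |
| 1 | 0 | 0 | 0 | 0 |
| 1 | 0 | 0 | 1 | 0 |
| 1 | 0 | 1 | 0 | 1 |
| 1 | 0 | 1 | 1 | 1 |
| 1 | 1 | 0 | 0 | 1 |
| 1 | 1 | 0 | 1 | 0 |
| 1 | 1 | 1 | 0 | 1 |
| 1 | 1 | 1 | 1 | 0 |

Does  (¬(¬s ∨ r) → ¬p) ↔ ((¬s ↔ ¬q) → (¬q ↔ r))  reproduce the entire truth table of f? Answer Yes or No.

Check the formula against f row by row:
  p=0, q=0, r=0, s=0: formula gives 0, f = 0 ✓
  p=0, q=0, r=0, s=1: formula gives 1, f = 1 ✓
  p=0, q=0, r=1, s=0: formula gives 1, f = 1 ✓
  p=0, q=0, r=1, s=1: formula gives 1, f = 1 ✓
  … (the remaining 12 rows also agree.)
No disagreement on any input; they are logically equivalent.

Yes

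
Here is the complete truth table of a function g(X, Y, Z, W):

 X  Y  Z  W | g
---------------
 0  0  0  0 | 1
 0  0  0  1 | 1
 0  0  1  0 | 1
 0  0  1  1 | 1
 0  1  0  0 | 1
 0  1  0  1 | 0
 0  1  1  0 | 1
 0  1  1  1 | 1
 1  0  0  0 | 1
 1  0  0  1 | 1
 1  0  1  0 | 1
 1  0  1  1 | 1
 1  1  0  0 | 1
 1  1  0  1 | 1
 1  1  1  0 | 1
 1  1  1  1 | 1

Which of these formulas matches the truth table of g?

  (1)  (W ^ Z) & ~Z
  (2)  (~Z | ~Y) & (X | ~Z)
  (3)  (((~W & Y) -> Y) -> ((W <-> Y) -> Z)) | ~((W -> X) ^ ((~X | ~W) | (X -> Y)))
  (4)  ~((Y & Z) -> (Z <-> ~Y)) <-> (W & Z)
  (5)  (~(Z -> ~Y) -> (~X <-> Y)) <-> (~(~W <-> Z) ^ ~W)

(1) disagrees with g on (0,0,0,0) (formula → 0, table → 1); rule it out.
(2) disagrees with g on (0,0,1,0) (formula → 0, table → 1); rule it out.
(4) disagrees with g on (0,0,1,1) (formula → 0, table → 1); rule it out.
(5) disagrees with g on (0,0,0,0) (formula → 0, table → 1); rule it out.
Only (3) survives; checking it on all 16 rows confirms it matches g.

3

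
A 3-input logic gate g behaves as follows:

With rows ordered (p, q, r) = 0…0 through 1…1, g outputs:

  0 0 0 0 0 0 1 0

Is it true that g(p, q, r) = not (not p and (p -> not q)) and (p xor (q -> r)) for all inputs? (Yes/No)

Yes

Test each input against both g and the formula:
  p=0, q=0, r=0: formula gives 0, g = 0 ✓
  p=0, q=0, r=1: formula gives 0, g = 0 ✓
  p=0, q=1, r=0: formula gives 0, g = 0 ✓
  p=0, q=1, r=1: formula gives 0, g = 0 ✓
  p=1, q=0, r=0: formula gives 0, g = 0 ✓
  … (the remaining 3 rows also agree.)
All 8 rows match — the expression computes g exactly.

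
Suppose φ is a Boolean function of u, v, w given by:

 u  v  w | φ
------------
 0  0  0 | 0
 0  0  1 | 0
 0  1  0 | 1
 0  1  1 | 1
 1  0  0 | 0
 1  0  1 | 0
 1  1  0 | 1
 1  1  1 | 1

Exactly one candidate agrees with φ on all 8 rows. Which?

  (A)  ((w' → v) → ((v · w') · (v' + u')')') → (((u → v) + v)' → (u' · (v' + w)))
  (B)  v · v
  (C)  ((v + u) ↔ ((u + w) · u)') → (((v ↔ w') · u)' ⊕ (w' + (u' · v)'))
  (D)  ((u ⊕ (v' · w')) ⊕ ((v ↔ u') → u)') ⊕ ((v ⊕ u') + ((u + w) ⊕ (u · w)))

B

(A) fails at (0,0,0): the formula yields 1, φ is 0.
(C) fails at (0,0,0): the formula yields 1, φ is 0.
(D) fails at (0,0,1): the formula yields 1, φ is 0.
That leaves (B). Evaluating it on every row reproduces the table of φ exactly.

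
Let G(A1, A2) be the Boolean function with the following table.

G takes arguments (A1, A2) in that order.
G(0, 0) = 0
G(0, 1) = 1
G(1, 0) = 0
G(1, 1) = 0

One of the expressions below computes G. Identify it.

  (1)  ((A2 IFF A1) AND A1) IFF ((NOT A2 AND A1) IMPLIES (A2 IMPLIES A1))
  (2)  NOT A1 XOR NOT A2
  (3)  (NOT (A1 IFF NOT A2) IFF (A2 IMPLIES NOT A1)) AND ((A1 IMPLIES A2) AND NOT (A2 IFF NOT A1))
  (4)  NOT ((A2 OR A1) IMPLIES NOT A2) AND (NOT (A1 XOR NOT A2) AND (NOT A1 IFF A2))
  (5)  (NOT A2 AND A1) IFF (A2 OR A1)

4

(1): at (0,1) it gives 0, but G = 1 — eliminated.
(2): at (1,0) it gives 1, but G = 0 — eliminated.
(3): at (0,0) it gives 1, but G = 0 — eliminated.
(5): at (0,0) it gives 1, but G = 0 — eliminated.
Only (4) survives; checking it on all 4 rows confirms it matches G.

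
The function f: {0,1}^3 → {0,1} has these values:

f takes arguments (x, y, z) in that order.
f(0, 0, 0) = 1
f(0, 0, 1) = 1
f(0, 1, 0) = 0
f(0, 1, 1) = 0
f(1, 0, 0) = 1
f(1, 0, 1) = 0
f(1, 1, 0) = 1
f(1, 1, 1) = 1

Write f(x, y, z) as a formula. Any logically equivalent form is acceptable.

The 0-rows are (0,1,0), (0,1,1), (1,0,1). Take each as a conjunction (¬x·y·¬z, ¬x·y·z, x·¬y·z), form their disjunction, and complement — that gives a formula that is 1 everywhere f is.

f(x, y, z) = ~((((~x & y) & ~z) | ((~x & y) & z)) | ((x & ~y) & z))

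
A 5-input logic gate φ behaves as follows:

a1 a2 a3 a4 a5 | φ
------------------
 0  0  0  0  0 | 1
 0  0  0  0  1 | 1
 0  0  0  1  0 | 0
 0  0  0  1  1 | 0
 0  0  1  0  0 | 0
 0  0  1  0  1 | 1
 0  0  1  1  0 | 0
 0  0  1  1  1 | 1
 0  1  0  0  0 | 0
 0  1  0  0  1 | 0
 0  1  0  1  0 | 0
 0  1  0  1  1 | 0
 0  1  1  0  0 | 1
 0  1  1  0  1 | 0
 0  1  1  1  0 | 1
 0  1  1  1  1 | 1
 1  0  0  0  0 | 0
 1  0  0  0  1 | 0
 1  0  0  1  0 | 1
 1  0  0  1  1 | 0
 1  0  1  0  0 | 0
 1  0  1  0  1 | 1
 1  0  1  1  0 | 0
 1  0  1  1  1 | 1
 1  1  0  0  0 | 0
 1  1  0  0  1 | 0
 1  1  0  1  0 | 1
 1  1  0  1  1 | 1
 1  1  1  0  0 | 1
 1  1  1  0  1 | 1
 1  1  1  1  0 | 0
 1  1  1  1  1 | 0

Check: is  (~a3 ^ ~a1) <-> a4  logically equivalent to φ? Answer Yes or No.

Evaluate (~a3 ^ ~a1) <-> a4 on each row and compare to φ:
  a1=0, a2=0, a3=0, a4=0, a5=0: formula gives 1, φ = 1 ✓
  a1=0, a2=0, a3=0, a4=0, a5=1: formula gives 1, φ = 1 ✓
  a1=0, a2=0, a3=0, a4=1, a5=0: formula gives 0, φ = 0 ✓
  a1=0, a2=0, a3=0, a4=1, a5=1: formula gives 0, φ = 0 ✓
  …
  a1=0, a2=0, a3=1, a4=0, a5=1: formula gives 0, but φ = 1 ✗
Row (0,0,1,0,1) is a counterexample, so the formula is not equivalent to φ.

No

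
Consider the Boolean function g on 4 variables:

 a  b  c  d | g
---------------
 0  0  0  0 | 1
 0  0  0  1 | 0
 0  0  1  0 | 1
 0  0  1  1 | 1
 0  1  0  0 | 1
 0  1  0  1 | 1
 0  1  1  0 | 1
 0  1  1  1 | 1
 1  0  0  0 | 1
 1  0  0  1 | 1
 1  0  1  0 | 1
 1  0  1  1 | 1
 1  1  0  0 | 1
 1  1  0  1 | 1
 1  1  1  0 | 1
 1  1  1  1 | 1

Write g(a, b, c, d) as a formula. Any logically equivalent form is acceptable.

g(a, b, c, d) = ¬(((¬a ∧ ¬b) ∧ ¬c) ∧ d)

g is 0 on exactly one input, (0,0,0,1), whose minterm is ¬a·¬b·¬c·d. So g is the negation of that single conjunction.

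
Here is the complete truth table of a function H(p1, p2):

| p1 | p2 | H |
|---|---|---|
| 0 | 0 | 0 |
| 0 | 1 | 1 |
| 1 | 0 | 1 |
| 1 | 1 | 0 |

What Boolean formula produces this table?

H(p1, p2) = p1 ⊕ p2

The output is 1 exactly when an odd number of inputs are 1 — the 2-way XOR (parity).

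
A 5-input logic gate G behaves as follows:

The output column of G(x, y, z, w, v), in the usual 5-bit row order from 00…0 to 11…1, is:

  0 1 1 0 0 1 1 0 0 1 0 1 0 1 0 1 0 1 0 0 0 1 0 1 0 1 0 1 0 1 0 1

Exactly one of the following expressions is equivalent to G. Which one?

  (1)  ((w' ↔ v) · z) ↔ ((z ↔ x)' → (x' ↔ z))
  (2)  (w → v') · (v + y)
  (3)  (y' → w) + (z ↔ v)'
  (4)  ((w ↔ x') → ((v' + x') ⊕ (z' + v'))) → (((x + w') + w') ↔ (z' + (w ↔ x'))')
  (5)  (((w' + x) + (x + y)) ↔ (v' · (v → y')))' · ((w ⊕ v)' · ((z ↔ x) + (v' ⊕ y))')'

(1): at (0,0,0,0,1) it gives 0, but G = 1 — eliminated.
(2): at (0,0,0,1,0) it gives 0, but G = 1 — eliminated.
(3): at (0,0,0,1,1) it gives 1, but G = 0 — eliminated.
(4): at (0,0,0,0,1) it gives 0, but G = 1 — eliminated.
(5) is the remaining candidate, and it agrees with G on all 32 inputs.

5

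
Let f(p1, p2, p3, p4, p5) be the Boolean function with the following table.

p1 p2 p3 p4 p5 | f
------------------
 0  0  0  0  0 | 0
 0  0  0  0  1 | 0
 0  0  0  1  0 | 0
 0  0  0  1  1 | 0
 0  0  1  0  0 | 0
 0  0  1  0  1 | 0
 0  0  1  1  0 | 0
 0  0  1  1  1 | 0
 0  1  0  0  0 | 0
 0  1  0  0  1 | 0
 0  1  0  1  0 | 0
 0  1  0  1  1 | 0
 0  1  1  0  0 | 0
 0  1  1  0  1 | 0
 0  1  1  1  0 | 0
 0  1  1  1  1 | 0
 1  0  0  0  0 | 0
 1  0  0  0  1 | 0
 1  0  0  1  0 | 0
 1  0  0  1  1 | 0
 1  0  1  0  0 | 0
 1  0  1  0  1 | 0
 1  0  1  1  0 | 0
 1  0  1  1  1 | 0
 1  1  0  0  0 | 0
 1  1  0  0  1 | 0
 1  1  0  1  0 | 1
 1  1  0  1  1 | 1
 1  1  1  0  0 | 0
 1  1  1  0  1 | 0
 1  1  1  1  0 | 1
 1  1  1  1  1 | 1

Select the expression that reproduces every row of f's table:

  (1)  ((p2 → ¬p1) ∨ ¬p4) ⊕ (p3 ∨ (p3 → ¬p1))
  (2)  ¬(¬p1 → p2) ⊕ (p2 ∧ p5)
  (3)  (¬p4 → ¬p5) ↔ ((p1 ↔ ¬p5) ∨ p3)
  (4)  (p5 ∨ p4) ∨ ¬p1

1

(2) fails at (0,0,0,0,0): the formula yields 1, f is 0.
(3) fails at (0,0,0,1,1): the formula yields 1, f is 0.
(4) fails at (0,0,0,0,0): the formula yields 1, f is 0.
That leaves (1). Evaluating it on every row reproduces the table of f exactly.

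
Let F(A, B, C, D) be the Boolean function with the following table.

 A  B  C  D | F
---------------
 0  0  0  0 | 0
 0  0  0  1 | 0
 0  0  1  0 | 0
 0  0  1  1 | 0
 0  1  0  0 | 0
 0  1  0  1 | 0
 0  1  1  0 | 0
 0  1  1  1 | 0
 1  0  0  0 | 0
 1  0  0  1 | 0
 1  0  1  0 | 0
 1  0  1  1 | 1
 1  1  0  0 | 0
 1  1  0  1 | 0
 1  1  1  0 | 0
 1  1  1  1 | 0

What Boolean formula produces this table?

F(A, B, C, D) = ((A · B') · C) · D

F is 1 on exactly one input, (1,0,1,1), whose minterm is A·¬B·C·D. So F is just that conjunction.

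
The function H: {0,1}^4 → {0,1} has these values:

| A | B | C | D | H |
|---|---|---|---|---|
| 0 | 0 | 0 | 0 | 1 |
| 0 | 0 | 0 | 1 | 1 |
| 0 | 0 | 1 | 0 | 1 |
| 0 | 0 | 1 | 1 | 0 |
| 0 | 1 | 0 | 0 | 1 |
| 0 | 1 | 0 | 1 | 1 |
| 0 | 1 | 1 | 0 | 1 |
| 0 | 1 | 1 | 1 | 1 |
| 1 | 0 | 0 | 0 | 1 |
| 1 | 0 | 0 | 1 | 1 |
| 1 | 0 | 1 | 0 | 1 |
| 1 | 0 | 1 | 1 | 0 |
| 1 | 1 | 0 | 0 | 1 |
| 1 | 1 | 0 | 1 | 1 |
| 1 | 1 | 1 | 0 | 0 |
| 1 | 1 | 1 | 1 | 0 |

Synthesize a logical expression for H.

H(A, B, C, D) = not ((((((not A and not B) and C) and D) or (((A and not B) and C) and D)) or (((A and B) and C) and not D)) or (((A and B) and C) and D))

There are just 4 zero rows: (0,0,1,1), (1,0,1,1), (1,1,1,0), (1,1,1,1). Their minterms are ¬A·¬B·C·D, A·¬B·C·D, A·B·C·¬D, A·B·C·D; the OR of those covers precisely the 0-outputs, and negating it yields H.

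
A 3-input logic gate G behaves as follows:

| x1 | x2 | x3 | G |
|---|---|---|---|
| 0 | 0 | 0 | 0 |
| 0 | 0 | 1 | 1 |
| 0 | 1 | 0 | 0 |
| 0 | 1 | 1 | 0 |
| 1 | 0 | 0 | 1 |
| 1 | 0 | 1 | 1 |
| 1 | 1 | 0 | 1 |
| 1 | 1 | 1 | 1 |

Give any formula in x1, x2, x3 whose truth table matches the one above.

G(x1, x2, x3) = ~((((~x1 & ~x2) & ~x3) | ((~x1 & x2) & ~x3)) | ((~x1 & x2) & x3))

The 0-rows are (0,0,0), (0,1,0), (0,1,1). Take each as a conjunction (¬x1·¬x2·¬x3, ¬x1·x2·¬x3, ¬x1·x2·x3), form their disjunction, and complement — that gives a formula that is 1 everywhere G is.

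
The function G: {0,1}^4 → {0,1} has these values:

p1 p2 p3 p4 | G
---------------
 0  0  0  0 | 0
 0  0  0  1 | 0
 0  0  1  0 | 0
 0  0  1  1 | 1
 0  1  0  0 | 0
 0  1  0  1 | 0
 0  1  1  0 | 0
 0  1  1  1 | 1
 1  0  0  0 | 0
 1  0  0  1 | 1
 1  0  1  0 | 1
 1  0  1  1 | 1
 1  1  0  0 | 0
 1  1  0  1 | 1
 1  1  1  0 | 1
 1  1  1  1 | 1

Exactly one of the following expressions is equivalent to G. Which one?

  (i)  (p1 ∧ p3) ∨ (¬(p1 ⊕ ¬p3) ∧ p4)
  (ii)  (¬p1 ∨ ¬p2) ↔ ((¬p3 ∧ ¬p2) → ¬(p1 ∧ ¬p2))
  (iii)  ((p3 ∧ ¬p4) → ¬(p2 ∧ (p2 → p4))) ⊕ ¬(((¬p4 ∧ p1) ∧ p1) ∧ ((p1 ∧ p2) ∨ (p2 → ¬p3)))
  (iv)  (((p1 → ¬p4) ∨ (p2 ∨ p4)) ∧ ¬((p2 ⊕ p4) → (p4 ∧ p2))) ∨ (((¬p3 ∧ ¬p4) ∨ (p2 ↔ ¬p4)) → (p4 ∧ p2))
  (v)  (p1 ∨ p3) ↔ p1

i

(ii) fails at (0,0,0,0): the formula yields 1, G is 0.
(iii) fails at (0,0,1,1): the formula yields 0, G is 1.
(iv) fails at (0,0,0,1): the formula yields 1, G is 0.
(v) fails at (0,0,0,0): the formula yields 1, G is 0.
(i) is the remaining candidate, and it agrees with G on all 16 inputs.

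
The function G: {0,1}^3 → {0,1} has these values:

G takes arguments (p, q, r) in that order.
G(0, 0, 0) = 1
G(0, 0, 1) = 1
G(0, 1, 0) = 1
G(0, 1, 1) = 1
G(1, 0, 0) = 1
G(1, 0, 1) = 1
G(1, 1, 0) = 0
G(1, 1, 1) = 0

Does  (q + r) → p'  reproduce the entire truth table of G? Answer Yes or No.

No

Evaluate (q + r) → p' on each row and compare to G:
  p=0, q=0, r=0: formula gives 1, G = 1 ✓
  p=0, q=0, r=1: formula gives 1, G = 1 ✓
  p=0, q=1, r=0: formula gives 1, G = 1 ✓
  p=0, q=1, r=1: formula gives 1, G = 1 ✓
  p=1, q=0, r=0: formula gives 1, G = 1 ✓
  p=1, q=0, r=1: formula gives 0, but G = 1 ✗
Since they disagree at (1,0,1), the expression is not a correct formula for G.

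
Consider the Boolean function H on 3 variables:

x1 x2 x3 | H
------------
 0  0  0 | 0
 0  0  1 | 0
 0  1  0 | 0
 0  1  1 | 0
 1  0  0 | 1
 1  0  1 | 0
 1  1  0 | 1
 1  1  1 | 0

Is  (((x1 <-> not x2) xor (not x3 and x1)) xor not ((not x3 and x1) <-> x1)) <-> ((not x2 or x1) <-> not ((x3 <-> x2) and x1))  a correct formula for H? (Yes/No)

Yes

Test each input against both H and the formula:
  x1=0, x2=0, x3=0: formula gives 0, H = 0 ✓
  x1=0, x2=0, x3=1: formula gives 0, H = 0 ✓
  x1=0, x2=1, x3=0: formula gives 0, H = 0 ✓
  x1=0, x2=1, x3=1: formula gives 0, H = 0 ✓
  x1=1, x2=0, x3=0: formula gives 1, H = 1 ✓
  …and likewise for the remaining 3 rows.
All 8 rows match — the expression computes H exactly.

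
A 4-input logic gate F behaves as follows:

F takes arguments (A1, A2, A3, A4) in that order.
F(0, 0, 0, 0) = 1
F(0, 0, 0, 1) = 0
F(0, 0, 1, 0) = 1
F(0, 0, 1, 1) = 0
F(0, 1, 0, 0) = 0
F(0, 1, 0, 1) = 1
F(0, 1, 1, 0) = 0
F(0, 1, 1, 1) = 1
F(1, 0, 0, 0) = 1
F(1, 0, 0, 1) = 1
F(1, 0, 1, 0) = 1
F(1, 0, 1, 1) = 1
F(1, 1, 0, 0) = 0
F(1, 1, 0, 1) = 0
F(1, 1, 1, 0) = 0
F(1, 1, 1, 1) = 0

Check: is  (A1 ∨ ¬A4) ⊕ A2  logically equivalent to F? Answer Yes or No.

Yes

Test each input against both F and the formula:
  A1=0, A2=0, A3=0, A4=0: formula gives 1, F = 1 ✓
  A1=0, A2=0, A3=0, A4=1: formula gives 0, F = 0 ✓
  A1=0, A2=0, A3=1, A4=0: formula gives 1, F = 1 ✓
  A1=0, A2=0, A3=1, A4=1: formula gives 0, F = 0 ✓
  … (the remaining 12 rows also agree.)
Every row agrees, so the formula is equivalent.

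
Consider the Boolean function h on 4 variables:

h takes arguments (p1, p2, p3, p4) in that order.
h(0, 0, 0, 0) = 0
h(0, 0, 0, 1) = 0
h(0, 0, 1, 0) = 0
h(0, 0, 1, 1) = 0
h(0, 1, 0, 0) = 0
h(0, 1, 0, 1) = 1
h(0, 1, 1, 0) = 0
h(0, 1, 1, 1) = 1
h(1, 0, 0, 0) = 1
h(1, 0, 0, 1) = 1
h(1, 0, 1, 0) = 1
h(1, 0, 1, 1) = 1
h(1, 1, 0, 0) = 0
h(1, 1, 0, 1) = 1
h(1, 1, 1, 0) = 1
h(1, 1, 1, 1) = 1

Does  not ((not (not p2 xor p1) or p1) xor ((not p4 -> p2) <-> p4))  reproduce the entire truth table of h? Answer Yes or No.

No

Test each input against both h and the formula:
  p1=0, p2=0, p3=0, p4=0: formula gives 0, h = 0 ✓
  p1=0, p2=0, p3=0, p4=1: formula gives 0, h = 0 ✓
  p1=0, p2=0, p3=1, p4=0: formula gives 0, h = 0 ✓
  p1=0, p2=0, p3=1, p4=1: formula gives 0, h = 0 ✓
  …
  p1=1, p2=1, p3=1, p4=0: formula gives 0, but h = 1 ✗
Since they disagree at (1,1,1,0), the expression is not a correct formula for h.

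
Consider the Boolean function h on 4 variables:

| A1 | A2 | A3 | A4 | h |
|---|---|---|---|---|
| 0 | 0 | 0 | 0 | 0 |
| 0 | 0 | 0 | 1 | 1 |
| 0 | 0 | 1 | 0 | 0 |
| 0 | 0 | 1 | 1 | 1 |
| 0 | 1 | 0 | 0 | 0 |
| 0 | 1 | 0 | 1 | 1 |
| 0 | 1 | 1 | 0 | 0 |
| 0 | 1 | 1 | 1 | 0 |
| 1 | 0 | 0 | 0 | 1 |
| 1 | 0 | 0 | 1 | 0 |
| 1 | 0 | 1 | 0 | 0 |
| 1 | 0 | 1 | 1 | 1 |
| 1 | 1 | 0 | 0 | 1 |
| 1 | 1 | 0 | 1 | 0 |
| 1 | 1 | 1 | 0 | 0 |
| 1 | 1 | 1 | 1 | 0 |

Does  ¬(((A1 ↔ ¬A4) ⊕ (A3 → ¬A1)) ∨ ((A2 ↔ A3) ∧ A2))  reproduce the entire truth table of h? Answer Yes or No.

Test each input against both h and the formula:
  A1=0, A2=0, A3=0, A4=0: formula gives 0, h = 0 ✓
  A1=0, A2=0, A3=0, A4=1: formula gives 1, h = 1 ✓
  A1=0, A2=0, A3=1, A4=0: formula gives 0, h = 0 ✓
  A1=0, A2=0, A3=1, A4=1: formula gives 1, h = 1 ✓
  … (the remaining 12 rows also agree.)
Every row agrees, so the formula is equivalent.

Yes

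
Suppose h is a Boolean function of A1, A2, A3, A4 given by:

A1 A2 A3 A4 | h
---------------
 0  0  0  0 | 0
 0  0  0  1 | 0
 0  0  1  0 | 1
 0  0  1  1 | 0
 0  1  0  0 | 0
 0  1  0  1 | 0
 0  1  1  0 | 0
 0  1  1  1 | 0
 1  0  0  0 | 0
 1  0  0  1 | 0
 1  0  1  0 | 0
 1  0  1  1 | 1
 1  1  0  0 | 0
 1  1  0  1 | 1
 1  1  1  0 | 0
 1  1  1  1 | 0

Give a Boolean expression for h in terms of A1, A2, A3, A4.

h(A1, A2, A3, A4) = ((((¬A1 ∧ ¬A2) ∧ A3) ∧ ¬A4) ∨ (((A1 ∧ ¬A2) ∧ A3) ∧ A4)) ∨ (((A1 ∧ A2) ∧ ¬A3) ∧ A4)

Collect the rows where h=1 — (0,0,1,0), (1,0,1,1), (1,1,0,1) — and write one minterm per row: ¬A1·¬A2·A3·¬A4, A1·¬A2·A3·A4, A1·A2·¬A3·A4. Their union (logical OR) reproduces the table exactly.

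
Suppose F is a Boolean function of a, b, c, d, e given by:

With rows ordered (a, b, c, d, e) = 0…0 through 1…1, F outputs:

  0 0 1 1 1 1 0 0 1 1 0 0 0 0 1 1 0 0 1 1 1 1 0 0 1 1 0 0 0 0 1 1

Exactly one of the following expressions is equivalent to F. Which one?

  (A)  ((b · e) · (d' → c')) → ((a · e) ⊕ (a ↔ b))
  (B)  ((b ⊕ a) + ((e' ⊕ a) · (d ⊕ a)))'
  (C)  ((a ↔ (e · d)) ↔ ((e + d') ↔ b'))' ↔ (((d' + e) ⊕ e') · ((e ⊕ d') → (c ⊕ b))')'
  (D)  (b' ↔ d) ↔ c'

D

(A) disagrees with F on (0,0,0,0,0) (formula → 1, table → 0); rule it out.
(B) disagrees with F on (0,0,0,0,0) (formula → 1, table → 0); rule it out.
(C) disagrees with F on (0,0,0,1,1) (formula → 0, table → 1); rule it out.
That leaves (D). Evaluating it on every row reproduces the table of F exactly.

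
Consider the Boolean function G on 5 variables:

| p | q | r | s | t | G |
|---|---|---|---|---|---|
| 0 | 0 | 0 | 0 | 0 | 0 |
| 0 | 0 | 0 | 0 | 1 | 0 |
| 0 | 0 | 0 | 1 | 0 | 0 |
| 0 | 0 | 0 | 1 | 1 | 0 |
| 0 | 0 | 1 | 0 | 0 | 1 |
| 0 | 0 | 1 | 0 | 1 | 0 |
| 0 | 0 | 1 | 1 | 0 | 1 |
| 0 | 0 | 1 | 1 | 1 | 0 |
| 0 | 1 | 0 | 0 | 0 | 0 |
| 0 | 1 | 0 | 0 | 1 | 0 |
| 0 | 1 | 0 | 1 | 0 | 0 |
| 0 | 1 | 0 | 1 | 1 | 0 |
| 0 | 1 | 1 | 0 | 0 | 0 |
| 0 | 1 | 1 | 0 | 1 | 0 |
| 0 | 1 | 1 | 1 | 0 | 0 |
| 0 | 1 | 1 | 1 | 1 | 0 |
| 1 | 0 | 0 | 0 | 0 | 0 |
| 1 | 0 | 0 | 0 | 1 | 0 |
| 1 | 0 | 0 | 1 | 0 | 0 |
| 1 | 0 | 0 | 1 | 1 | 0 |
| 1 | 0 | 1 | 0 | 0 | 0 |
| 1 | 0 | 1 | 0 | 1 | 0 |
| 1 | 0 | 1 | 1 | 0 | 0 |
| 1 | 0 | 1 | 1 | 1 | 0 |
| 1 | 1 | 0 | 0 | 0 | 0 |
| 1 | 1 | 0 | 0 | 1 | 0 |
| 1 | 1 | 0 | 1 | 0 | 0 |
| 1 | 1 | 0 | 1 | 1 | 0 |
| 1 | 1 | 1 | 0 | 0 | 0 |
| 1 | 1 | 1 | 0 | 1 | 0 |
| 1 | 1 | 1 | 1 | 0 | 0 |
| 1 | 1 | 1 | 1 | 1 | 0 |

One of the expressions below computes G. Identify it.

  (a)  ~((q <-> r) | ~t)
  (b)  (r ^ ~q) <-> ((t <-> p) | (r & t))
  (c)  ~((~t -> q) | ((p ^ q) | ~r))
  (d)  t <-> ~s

c

(a) disagrees with G on (0,0,1,0,0) (formula → 0, table → 1); rule it out.
(b) disagrees with G on (0,0,0,0,0) (formula → 1, table → 0); rule it out.
(d) disagrees with G on (0,0,0,0,1) (formula → 1, table → 0); rule it out.
(c) is the remaining candidate, and it agrees with G on all 32 inputs.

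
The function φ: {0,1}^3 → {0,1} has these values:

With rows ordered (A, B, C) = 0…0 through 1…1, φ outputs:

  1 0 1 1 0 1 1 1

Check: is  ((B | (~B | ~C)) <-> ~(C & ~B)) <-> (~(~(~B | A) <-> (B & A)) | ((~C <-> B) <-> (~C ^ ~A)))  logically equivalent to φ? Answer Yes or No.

Yes

Check the formula against φ row by row:
  A=0, B=0, C=0: formula gives 1, φ = 1 ✓
  A=0, B=0, C=1: formula gives 0, φ = 0 ✓
  A=0, B=1, C=0: formula gives 1, φ = 1 ✓
  A=0, B=1, C=1: formula gives 1, φ = 1 ✓
  A=1, B=0, C=0: formula gives 0, φ = 0 ✓
  …and likewise for the remaining 3 rows.
Every row agrees, so the formula is equivalent.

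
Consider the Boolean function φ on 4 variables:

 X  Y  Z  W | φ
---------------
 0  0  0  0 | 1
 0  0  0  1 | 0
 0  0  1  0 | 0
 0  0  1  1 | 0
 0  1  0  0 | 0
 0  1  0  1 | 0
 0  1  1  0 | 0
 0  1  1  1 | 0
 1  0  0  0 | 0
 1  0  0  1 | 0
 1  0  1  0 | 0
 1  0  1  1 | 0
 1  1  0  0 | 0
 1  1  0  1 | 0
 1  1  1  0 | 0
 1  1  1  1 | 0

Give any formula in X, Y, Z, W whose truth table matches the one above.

φ(X, Y, Z, W) = ((X' · Y') · Z') · W'

Only row (0,0,0,0) gives 1. That row's minterm ¬X·¬Y·¬Z·¬W is φ directly.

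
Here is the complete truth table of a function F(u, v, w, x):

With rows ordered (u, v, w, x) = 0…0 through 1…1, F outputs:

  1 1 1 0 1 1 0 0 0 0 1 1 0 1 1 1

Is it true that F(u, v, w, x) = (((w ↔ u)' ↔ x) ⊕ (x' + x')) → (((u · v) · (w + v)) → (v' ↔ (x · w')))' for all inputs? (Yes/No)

No

Check the formula against F row by row:
  u=0, v=0, w=0, x=0: formula gives 1, F = 1 ✓
  u=0, v=0, w=0, x=1: formula gives 1, F = 1 ✓
  u=0, v=0, w=1, x=0: formula gives 0, but F = 1 ✗
A single disagreement suffices: at (0,0,1,0) they differ, so the formula does not compute F.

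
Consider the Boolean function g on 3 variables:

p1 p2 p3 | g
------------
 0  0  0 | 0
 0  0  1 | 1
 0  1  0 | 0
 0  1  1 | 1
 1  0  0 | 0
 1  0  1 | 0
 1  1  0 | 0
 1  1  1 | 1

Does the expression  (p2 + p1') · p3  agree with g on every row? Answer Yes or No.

Yes

Evaluate (p2 + p1') · p3 on each row and compare to g:
  p1=0, p2=0, p3=0: formula gives 0, g = 0 ✓
  p1=0, p2=0, p3=1: formula gives 1, g = 1 ✓
  p1=0, p2=1, p3=0: formula gives 0, g = 0 ✓
  p1=0, p2=1, p3=1: formula gives 1, g = 1 ✓
  p1=1, p2=0, p3=0: formula gives 0, g = 0 ✓
  … (the remaining 3 rows also agree.)
No disagreement on any input; they are logically equivalent.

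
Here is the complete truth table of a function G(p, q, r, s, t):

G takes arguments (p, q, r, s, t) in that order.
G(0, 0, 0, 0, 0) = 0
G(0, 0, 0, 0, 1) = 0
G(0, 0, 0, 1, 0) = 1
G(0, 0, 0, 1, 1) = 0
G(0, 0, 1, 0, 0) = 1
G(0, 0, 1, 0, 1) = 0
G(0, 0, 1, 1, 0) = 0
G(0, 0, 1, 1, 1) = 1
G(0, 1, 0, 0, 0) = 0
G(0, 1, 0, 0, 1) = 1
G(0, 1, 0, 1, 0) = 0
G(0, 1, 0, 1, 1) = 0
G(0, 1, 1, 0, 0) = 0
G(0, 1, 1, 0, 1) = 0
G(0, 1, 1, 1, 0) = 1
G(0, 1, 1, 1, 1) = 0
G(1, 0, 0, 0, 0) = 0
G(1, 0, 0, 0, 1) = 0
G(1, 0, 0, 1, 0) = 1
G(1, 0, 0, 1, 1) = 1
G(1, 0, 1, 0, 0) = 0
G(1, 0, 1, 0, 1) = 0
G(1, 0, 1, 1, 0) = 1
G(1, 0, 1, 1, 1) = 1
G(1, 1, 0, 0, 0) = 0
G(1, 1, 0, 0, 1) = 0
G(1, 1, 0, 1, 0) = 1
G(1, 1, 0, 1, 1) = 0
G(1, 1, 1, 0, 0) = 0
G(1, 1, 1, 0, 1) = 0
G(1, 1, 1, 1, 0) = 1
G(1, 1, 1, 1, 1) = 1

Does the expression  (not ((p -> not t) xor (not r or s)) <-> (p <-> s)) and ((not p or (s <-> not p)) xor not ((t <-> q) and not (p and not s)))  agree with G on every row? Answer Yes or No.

No

Test each input against both G and the formula:
  p=0, q=0, r=0, s=0, t=0: formula gives 1, but G = 0 ✗
Row (0,0,0,0,0) is a counterexample, so the formula is not equivalent to G.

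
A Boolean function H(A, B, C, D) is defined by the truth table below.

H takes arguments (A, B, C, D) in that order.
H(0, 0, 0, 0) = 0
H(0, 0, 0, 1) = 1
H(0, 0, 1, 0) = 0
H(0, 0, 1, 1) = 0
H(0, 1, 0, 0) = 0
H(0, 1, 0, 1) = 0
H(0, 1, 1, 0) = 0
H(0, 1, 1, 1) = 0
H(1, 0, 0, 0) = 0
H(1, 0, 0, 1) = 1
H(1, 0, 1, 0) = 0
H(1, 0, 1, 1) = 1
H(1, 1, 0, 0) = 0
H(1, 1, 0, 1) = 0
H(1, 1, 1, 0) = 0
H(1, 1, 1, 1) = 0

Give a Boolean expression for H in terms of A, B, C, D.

H=1 on 3 inputs: (0,0,0,1), (1,0,0,1), (1,0,1,1). Reading each as a conjunction of literals (¬A·¬B·¬C·D, A·¬B·¬C·D, A·¬B·C·D) and taking the OR gives the canonical DNF.

H(A, B, C, D) = ((((~A & ~B) & ~C) & D) | (((A & ~B) & ~C) & D)) | (((A & ~B) & C) & D)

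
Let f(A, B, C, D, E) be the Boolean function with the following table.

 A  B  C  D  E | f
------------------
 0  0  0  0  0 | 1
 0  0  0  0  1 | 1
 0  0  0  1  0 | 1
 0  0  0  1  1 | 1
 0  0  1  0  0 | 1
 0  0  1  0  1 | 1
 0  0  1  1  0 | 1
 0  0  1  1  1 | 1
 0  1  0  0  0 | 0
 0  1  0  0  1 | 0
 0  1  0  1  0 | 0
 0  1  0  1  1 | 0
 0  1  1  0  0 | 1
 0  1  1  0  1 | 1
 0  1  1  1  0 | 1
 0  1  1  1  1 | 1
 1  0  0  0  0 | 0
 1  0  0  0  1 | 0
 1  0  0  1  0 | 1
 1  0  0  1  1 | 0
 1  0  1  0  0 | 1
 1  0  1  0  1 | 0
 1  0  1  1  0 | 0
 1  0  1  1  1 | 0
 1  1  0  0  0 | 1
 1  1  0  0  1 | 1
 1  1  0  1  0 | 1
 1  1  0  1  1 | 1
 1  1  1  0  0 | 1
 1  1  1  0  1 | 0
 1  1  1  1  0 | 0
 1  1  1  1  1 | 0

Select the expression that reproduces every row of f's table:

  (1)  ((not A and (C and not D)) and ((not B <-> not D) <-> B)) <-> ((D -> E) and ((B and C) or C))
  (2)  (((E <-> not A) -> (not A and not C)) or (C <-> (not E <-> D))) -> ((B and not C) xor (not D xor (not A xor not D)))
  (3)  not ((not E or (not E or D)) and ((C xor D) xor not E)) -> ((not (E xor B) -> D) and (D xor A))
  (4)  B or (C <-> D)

(1) fails at (0,0,1,0,0): the formula yields 0, f is 1.
(3) fails at (0,0,0,0,1): the formula yields 0, f is 1.
(4) fails at (0,0,0,1,0): the formula yields 0, f is 1.
Only (2) survives; checking it on all 32 rows confirms it matches f.

2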